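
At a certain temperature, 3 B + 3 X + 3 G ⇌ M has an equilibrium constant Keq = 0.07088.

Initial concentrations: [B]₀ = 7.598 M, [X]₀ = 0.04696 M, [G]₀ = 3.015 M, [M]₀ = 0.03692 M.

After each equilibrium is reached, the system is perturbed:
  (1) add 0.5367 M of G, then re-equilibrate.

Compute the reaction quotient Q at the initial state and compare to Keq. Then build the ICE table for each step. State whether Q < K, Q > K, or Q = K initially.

Q₀ = 0.02966 vs Keq = 0.07088 ⇒ Q<K, forward
Step 1:
                    B           X           G           M
  Initial       7.598     0.04696       3.015     0.03692
  Change     -0.01057    -0.01057    -0.01057    0.003525
  Equil         7.587     0.03639       3.004     0.04044
  solve Keq expr → x = 0.003525; check Q = 0.07088
Then add 0.5367 M of G.
Step 2:
                    B           X           G           M
  Initial       7.587     0.03639       3.541     0.04044
  Change    -0.005029   -0.005029   -0.005029    0.001676
  Equil         7.582     0.03136       3.536     0.04212
  solve Keq expr → x = 0.001676; check Q = 0.07088

Q₀ = 0.02966; Q < K (proceeds forward)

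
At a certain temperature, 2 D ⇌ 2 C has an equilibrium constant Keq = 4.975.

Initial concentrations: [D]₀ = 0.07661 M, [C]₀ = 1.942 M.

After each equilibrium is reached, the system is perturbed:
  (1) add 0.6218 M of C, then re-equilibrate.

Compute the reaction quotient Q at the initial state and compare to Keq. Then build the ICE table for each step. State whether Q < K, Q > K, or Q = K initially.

Q₀ = 642.6 vs Keq = 4.975 ⇒ Q>K, reverse
Step 1:
                  D         C
  I         0.07661     1.942
  C          0.5483   -0.5483
  E          0.6249     1.394
  solve Keq expr → x = -0.2741; check Q = 4.975
Then add 0.6218 M of C.
Step 2:
                  D         C
  I          0.6249     2.016
  C          0.1925   -0.1925
  E          0.8173     1.823
  solve Keq expr → x = -0.09624; check Q = 4.975

Q₀ = 642.6; Q > K (proceeds reverse)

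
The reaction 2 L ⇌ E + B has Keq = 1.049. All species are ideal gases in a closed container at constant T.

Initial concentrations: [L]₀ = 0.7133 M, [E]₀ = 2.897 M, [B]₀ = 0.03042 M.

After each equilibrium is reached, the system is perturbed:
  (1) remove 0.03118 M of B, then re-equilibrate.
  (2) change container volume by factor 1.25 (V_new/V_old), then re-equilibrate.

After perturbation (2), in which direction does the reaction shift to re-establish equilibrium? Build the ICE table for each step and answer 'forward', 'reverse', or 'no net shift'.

Q₀ = 0.1732 vs Keq = 1.049 ⇒ Q<K, forward
Step 1:
                    L           E           B
  init         0.7133       2.897     0.03042
  Δ           -0.1572      0.0786      0.0786
  eq           0.5561       2.976       0.109
  solve Keq expr → x = 0.0786; check Q = 1.049
Then remove 0.03118 M of B.
Step 2:
                    L           E           B
  init         0.5561       2.976     0.07784
  Δ          -0.03481      0.0174      0.0174
  eq           0.5213       2.993     0.09524
  solve Keq expr → x = 0.0174; check Q = 1.049
Then change container volume by factor 1.25 (V_new/V_old).
Step 3:
                    L           E           B
  init          0.417       2.394     0.07619
  Δ                 0           0           0
  eq            0.417       2.394     0.07619
  solve Keq expr → x = 0; check Q = 1.049

Direction: no net shift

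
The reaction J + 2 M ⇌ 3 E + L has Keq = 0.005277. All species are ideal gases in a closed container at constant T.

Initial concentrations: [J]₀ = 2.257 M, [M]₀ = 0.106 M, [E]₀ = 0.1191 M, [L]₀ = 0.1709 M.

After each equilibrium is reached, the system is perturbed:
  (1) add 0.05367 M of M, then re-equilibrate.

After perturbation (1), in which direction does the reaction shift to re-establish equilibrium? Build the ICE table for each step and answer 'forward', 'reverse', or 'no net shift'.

Q₀ = 0.01139 vs Keq = 0.005277 ⇒ Q>K, reverse
Step 1:
                  J         M         E         L
  init        2.257     0.106    0.1191    0.1709
  Δ        0.006189   0.01238  -0.01857 -0.006189
  eq          2.263    0.1184    0.1005    0.1647
  solve Keq expr → x = -0.006189; check Q = 0.005277
Then add 0.05367 M of M.
Step 2:
                  J         M         E         L
  init        2.263     0.172    0.1005    0.1647
  Δ       -0.006662  -0.01332   0.01999  0.006662
  eq          2.257    0.1587    0.1205    0.1714
  solve Keq expr → x = 0.006662; check Q = 0.005277

Direction: forward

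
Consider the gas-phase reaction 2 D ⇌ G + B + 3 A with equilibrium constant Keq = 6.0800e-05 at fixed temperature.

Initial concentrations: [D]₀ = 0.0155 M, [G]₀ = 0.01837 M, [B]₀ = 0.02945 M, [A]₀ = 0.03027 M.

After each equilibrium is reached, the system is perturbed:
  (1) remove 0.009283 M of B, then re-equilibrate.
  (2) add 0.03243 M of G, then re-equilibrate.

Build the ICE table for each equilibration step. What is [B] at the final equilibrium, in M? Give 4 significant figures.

[B]_eq = 0.01911 M

Q₀ = 6.2455e-05 vs Keq = 6.0800e-05 ⇒ Q>K, reverse
Step 1:
                  D         G         B         A
  init       0.0155   0.01837   0.02945   0.03027
  Δ       8.3440e-05 -4.1720e-05 -4.1720e-05 -1.2516e-04
  eq        0.01558   0.01833   0.02941   0.03014
  solve Keq expr → x = -4.1720e-05; check Q = 6.0800e-05
Then remove 0.009283 M of B.
Step 2:
                  D         G         B         A
  init      0.01558   0.01833   0.02013   0.03014
  Δ        -0.00115 5.7497e-04 5.7497e-04  0.001725
  eq        0.01443    0.0189    0.0207   0.03187
  solve Keq expr → x = 5.7497e-04; check Q = 6.0800e-05
Then add 0.03243 M of G.
Step 3:
                  D         G         B         A
  init      0.01443   0.05133    0.0207   0.03187
  Δ        0.003189 -0.001595 -0.001595 -0.004784
  eq        0.01762   0.04974   0.01911   0.02709
  solve Keq expr → x = -0.001595; check Q = 6.0800e-05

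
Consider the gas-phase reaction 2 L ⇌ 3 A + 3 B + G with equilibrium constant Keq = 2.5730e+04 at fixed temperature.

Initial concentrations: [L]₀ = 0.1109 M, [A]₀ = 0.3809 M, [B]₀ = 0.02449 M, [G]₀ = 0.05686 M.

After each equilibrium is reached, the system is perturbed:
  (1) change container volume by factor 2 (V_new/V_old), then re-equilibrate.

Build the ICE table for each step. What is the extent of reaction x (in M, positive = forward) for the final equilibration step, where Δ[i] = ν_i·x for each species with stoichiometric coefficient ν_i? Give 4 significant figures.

x = 1.4490e-05 M

Q₀ = 3.7527e-06 vs Keq = 2.5730e+04 ⇒ Q<K, forward
Step 1:
                  L         A         B         G
  I          0.1109    0.3809   0.02449   0.05686
  C         -0.1108    0.1662    0.1662   0.05541
  E       7.0423e-05    0.5471    0.1907    0.1123
  solve Keq expr → x = 0.05541; check Q = 2.5730e+04
Then change container volume by factor 2 (V_new/V_old).
Step 2:
                  L         A         B         G
  I       3.5212e-05    0.2736   0.09537   0.05614
  C       -2.8981e-05 4.3471e-05 4.3471e-05 1.4490e-05
  E       6.2312e-06    0.2736   0.09541   0.05615
  solve Keq expr → x = 1.4490e-05; check Q = 2.5730e+04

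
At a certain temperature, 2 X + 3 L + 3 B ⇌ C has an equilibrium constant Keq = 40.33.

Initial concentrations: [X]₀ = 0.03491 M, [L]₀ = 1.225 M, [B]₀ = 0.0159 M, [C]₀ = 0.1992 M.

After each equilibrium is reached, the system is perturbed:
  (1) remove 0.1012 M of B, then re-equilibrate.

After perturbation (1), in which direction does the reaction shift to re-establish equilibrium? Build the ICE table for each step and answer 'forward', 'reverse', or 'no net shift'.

Q₀ = 2.2120e+07 vs Keq = 40.33 ⇒ Q>K, reverse
Step 1:
                  X         L         B         C
  I         0.03491     1.225    0.0159    0.1992
  C          0.1713     0.257     0.257  -0.08567
  E          0.2063     1.482    0.2729    0.1135
  solve Keq expr → x = -0.08567; check Q = 40.33
Then remove 0.1012 M of B.
Step 2:
                  X         L         B         C
  I          0.2063     1.482    0.1717    0.1135
  C         0.03512   0.05268   0.05268  -0.01756
  E          0.2414     1.535    0.2244   0.09597
  solve Keq expr → x = -0.01756; check Q = 40.33

Direction: reverse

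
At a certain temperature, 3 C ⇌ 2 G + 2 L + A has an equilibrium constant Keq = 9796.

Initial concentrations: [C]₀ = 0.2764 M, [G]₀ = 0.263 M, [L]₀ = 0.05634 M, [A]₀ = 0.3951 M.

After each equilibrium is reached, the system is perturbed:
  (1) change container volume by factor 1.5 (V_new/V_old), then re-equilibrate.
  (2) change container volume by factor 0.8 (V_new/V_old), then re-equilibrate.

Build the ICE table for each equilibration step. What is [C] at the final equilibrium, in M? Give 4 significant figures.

Q₀ = 0.004108 vs Keq = 9796 ⇒ Q<K, forward
Step 1:
                   C          G          L          A
  I           0.2764      0.263    0.05634     0.3951
  C          -0.2683     0.1789     0.1789    0.08943
  E         0.008114     0.4419     0.2352     0.4845
  solve Keq expr → x = 0.08943; check Q = 9796
Then change container volume by factor 1.5 (V_new/V_old).
Step 2:
                   C          G          L          A
  I         0.005409     0.2946     0.1568      0.323
  C        -0.001257 8.3793e-04 8.3793e-04 4.1896e-04
  E         0.004152     0.2954     0.1576     0.3234
  solve Keq expr → x = 4.1896e-04; check Q = 9796
Then change container volume by factor 0.8 (V_new/V_old).
Step 3:
                   C          G          L          A
  I         0.005191     0.3693      0.197     0.4043
  C       8.1424e-04 -5.4283e-04 -5.4283e-04 -2.7141e-04
  E         0.006005     0.3687     0.1965      0.404
  solve Keq expr → x = -2.7141e-04; check Q = 9796

[C]_eq = 0.006005 M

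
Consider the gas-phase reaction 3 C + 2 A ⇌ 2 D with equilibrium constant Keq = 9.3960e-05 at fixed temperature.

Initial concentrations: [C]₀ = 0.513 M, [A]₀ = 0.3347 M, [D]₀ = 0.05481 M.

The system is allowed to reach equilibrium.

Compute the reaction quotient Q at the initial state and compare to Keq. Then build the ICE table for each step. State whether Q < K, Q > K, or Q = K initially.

Q₀ = 0.1986; Q > K (proceeds reverse)

Q₀ = 0.1986 vs Keq = 9.3960e-05 ⇒ Q>K, reverse
Step 1:
                   C          A          D
  init         0.513     0.3347    0.05481
  Δ          0.07964     0.0531    -0.0531
  eq          0.5926     0.3878   0.001715
  solve Keq expr → x = -0.02655; check Q = 9.3960e-05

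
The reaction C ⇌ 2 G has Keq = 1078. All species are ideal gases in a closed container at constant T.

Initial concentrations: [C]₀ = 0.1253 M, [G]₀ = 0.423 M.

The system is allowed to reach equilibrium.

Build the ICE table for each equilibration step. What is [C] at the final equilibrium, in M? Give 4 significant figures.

[C]_eq = 4.1986e-04 M

Q₀ = 1.428 vs Keq = 1078 ⇒ Q<K, forward
Step 1:
                    C           G
  init         0.1253       0.423
  Δ           -0.1249      0.2498
  eq       4.1986e-04      0.6728
  solve Keq expr → x = 0.1249; check Q = 1078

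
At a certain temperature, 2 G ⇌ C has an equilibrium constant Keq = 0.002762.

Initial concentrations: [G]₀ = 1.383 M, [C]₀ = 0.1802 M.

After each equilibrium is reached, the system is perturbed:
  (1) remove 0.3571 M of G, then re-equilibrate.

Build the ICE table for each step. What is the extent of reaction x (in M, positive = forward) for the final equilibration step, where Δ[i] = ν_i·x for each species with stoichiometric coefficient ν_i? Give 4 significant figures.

x = -0.003009 M

Q₀ = 0.09421 vs Keq = 0.002762 ⇒ Q>K, reverse
Step 1:
                  G         C
  Initial     1.383    0.1802
  Change     0.3439    -0.172
  Equil       1.727  0.008237
  solve Keq expr → x = -0.172; check Q = 0.002762
Then remove 0.3571 M of G.
Step 2:
                  G         C
  Initial      1.37  0.008237
  Change   0.006017 -0.003009
  Equil       1.376  0.005228
  solve Keq expr → x = -0.003009; check Q = 0.002762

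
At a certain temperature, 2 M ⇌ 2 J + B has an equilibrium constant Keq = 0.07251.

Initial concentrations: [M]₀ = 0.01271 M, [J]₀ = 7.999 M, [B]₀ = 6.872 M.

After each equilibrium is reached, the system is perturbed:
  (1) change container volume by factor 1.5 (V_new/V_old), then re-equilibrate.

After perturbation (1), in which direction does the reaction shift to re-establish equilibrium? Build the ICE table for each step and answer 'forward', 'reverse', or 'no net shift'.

Direction: forward

Q₀ = 2.7218e+06 vs Keq = 0.07251 ⇒ Q>K, reverse
Step 1:
                  M         J         B
  Initial   0.01271     7.999     6.872
  Change      6.976    -6.976    -3.488
  Equil       6.989     1.023     3.384
  solve Keq expr → x = -3.488; check Q = 0.07251
Then change container volume by factor 1.5 (V_new/V_old).
Step 2:
                  M         J         B
  Initial     4.659     0.682     2.256
  Change    -0.1209    0.1209   0.06046
  Equil       4.538    0.8029     2.316
  solve Keq expr → x = 0.06046; check Q = 0.07251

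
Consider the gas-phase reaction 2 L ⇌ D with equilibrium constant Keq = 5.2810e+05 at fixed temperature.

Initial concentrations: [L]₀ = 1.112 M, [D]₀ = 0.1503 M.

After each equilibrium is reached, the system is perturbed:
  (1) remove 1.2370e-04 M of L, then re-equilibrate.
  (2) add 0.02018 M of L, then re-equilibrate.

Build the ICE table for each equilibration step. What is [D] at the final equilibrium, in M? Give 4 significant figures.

Q₀ = 0.1215 vs Keq = 5.2810e+05 ⇒ Q<K, forward
Step 1:
                    L           D
  init          1.112      0.1503
  Δ            -1.111      0.5554
  eq         0.001156      0.7057
  solve Keq expr → x = 0.5554; check Q = 5.2810e+05
Then remove 1.2370e-04 M of L.
Step 2:
                    L           D
  init       0.001032      0.7057
  Δ        1.2365e-04 -6.1825e-05
  eq         0.001156      0.7057
  solve Keq expr → x = -6.1825e-05; check Q = 5.2810e+05
Then add 0.02018 M of L.
Step 3:
                    L           D
  init        0.02134      0.7057
  Δ          -0.02017     0.01009
  eq         0.001164      0.7157
  solve Keq expr → x = 0.01009; check Q = 5.2810e+05

[D]_eq = 0.7157 M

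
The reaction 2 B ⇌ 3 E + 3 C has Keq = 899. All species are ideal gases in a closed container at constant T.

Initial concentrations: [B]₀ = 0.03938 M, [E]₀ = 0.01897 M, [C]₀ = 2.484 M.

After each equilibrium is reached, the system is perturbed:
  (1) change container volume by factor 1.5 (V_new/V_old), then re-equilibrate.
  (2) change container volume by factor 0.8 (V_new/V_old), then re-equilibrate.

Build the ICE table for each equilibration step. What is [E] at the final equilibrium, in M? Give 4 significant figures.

[E]_eq = 0.06262 M

Q₀ = 0.06747 vs Keq = 899 ⇒ Q<K, forward
Step 1:
                   B          E          C
  init       0.03938    0.01897      2.484
  Δ         -0.03667      0.055      0.055
  eq        0.002714    0.07397      2.539
  solve Keq expr → x = 0.01833; check Q = 899
Then change container volume by factor 1.5 (V_new/V_old).
Step 2:
                   B          E          C
  init       0.00181    0.04931      1.693
  Δ       -9.6847e-04   0.001453   0.001453
  eq      8.4117e-04    0.05076      1.694
  solve Keq expr → x = 4.8424e-04; check Q = 899
Then change container volume by factor 0.8 (V_new/V_old).
Step 3:
                   B          E          C
  init      0.001051    0.06346      2.118
  Δ       5.5809e-04 -8.3713e-04 -8.3713e-04
  eq         0.00161    0.06262      2.117
  solve Keq expr → x = -2.7904e-04; check Q = 899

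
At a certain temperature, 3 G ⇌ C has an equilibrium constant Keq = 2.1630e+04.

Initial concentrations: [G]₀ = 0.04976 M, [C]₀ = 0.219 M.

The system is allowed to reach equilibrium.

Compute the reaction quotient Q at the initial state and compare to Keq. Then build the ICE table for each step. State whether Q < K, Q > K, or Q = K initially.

Q₀ = 1777 vs Keq = 2.1630e+04 ⇒ Q<K, forward
Step 1:
                  G         C
  I         0.04976     0.219
  C        -0.02783  0.009275
  E         0.02193    0.2283
  solve Keq expr → x = 0.009275; check Q = 2.1630e+04

Q₀ = 1777; Q < K (proceeds forward)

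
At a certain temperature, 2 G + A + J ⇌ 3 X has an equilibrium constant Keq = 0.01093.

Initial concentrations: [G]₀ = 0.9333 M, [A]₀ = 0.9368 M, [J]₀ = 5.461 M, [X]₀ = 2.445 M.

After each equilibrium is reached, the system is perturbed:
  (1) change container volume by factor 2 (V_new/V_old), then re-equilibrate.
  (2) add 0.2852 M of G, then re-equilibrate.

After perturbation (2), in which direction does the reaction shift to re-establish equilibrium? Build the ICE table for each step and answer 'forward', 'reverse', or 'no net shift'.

Q₀ = 3.28 vs Keq = 0.01093 ⇒ Q>K, reverse
Step 1:
                  G         A         J         X
  Initial    0.9333    0.9368     5.461     2.445
  Change       1.13    0.5651    0.5651    -1.695
  Equil       2.064     1.502     6.026    0.7496
  solve Keq expr → x = -0.5651; check Q = 0.01093
Then change container volume by factor 2 (V_new/V_old).
Step 2:
                  G         A         J         X
  Initial     1.032     0.751     3.013    0.3748
  Change    0.04356   0.02178   0.02178  -0.06534
  Equil       1.075    0.7727     3.035    0.3095
  solve Keq expr → x = -0.02178; check Q = 0.01093
Then add 0.2852 M of G.
Step 3:
                  G         A         J         X
  Initial     1.361    0.7727     3.035    0.3095
  Change    -0.0296   -0.0148   -0.0148   0.04441
  Equil       1.331    0.7579      3.02    0.3539
  solve Keq expr → x = 0.0148; check Q = 0.01093

Direction: forward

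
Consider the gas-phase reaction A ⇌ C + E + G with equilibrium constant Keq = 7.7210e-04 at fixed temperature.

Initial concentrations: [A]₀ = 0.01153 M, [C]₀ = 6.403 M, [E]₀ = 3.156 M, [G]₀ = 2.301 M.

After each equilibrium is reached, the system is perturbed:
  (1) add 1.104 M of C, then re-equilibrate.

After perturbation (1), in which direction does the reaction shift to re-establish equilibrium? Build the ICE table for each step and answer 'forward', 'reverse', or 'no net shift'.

Direction: reverse

Q₀ = 4033 vs Keq = 7.7210e-04 ⇒ Q>K, reverse
Step 1:
                  A         C         E         G
  init      0.01153     6.403     3.156     2.301
  Δ             2.3      -2.3      -2.3      -2.3
  eq          2.312     4.103    0.8555 5.0862e-04
  solve Keq expr → x = -2.3; check Q = 7.7210e-04
Then add 1.104 M of C.
Step 2:
                  A         C         E         G
  init        2.312     5.207    0.8555 5.0862e-04
  Δ       1.0777e-04 -1.0777e-04 -1.0777e-04 -1.0777e-04
  eq          2.312     5.206    0.8554 4.0085e-04
  solve Keq expr → x = -1.0777e-04; check Q = 7.7210e-04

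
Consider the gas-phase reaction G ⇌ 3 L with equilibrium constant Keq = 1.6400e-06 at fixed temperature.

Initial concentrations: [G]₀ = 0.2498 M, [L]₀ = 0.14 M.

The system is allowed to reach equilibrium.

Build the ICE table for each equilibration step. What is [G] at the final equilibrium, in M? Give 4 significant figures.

[G]_eq = 0.2939 M

Q₀ = 0.01098 vs Keq = 1.6400e-06 ⇒ Q>K, reverse
Step 1:
                  G         L
  I          0.2498      0.14
  C         0.04405   -0.1322
  E          0.2939   0.00784
  solve Keq expr → x = -0.04405; check Q = 1.6400e-06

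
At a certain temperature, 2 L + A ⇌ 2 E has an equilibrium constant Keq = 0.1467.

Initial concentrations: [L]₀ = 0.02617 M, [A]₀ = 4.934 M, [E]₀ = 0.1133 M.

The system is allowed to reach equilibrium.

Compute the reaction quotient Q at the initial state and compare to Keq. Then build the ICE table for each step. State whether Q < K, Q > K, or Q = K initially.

Q₀ = 3.799; Q > K (proceeds reverse)

Q₀ = 3.799 vs Keq = 0.1467 ⇒ Q>K, reverse
Step 1:
                  L         A         E
  init      0.02617     4.934    0.1133
  Δ          0.0491   0.02455   -0.0491
  eq        0.07527     4.959    0.0642
  solve Keq expr → x = -0.02455; check Q = 0.1467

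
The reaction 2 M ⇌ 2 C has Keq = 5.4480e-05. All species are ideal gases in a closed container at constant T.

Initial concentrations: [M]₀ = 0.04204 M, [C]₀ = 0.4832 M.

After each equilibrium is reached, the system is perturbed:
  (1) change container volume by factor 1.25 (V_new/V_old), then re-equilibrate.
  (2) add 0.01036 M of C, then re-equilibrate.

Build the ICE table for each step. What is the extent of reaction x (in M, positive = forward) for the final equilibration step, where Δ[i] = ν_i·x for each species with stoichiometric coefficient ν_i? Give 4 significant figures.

x = -0.005142 M

Q₀ = 132.1 vs Keq = 5.4480e-05 ⇒ Q>K, reverse
Step 1:
                  M         C
  init      0.04204    0.4832
  Δ          0.4794   -0.4794
  eq         0.5214  0.003848
  solve Keq expr → x = -0.2397; check Q = 5.4480e-05
Then change container volume by factor 1.25 (V_new/V_old).
Step 2:
                  M         C
  init       0.4171  0.003079
  Δ               0         0
  eq         0.4171  0.003079
  solve Keq expr → x = 0; check Q = 5.4480e-05
Then add 0.01036 M of C.
Step 3:
                  M         C
  init       0.4171   0.01344
  Δ         0.01028  -0.01028
  eq         0.4274  0.003155
  solve Keq expr → x = -0.005142; check Q = 5.4480e-05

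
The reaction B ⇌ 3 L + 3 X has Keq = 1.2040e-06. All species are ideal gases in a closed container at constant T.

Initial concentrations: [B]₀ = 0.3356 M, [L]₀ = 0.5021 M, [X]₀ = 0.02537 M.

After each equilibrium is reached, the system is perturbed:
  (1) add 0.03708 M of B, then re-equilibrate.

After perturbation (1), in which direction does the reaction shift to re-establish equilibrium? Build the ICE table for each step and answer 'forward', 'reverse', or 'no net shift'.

Direction: forward

Q₀ = 6.1590e-06 vs Keq = 1.2040e-06 ⇒ Q>K, reverse
Step 1:
                   B          L          X
  init        0.3356     0.5021    0.02537
  Δ         0.003429   -0.01029   -0.01029
  eq           0.339     0.4918    0.01508
  solve Keq expr → x = -0.003429; check Q = 1.2040e-06
Then add 0.03708 M of B.
Step 2:
                   B          L          X
  init        0.3761     0.4918    0.01508
  Δ       -1.7079e-04 5.1236e-04 5.1236e-04
  eq          0.3759     0.4923     0.0156
  solve Keq expr → x = 1.7079e-04; check Q = 1.2040e-06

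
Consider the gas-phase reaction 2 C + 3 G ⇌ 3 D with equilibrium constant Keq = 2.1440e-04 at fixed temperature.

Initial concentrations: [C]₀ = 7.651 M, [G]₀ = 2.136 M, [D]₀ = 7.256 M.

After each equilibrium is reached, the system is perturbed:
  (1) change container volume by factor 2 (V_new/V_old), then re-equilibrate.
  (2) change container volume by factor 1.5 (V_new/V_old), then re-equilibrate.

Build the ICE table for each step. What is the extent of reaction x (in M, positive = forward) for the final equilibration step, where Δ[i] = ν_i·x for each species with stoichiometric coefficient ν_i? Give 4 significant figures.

Q₀ = 0.6697 vs Keq = 2.1440e-04 ⇒ Q>K, reverse
Step 1:
                  C         G         D
  Initial     7.651     2.136     7.256
  Change      3.404     5.105    -5.105
  Equil       11.05     7.241     2.151
  solve Keq expr → x = -1.702; check Q = 2.1440e-04
Then change container volume by factor 2 (V_new/V_old).
Step 2:
                  C         G         D
  Initial     5.527     3.621     1.075
  Change     0.2129    0.3194   -0.3194
  Equil        5.74      3.94     0.756
  solve Keq expr → x = -0.1065; check Q = 2.1440e-04
Then change container volume by factor 1.5 (V_new/V_old).
Step 3:
                  C         G         D
  Initial     3.827     2.627     0.504
  Change    0.06673    0.1001   -0.1001
  Equil       3.894     2.727    0.4039
  solve Keq expr → x = -0.03336; check Q = 2.1440e-04

x = -0.03336 M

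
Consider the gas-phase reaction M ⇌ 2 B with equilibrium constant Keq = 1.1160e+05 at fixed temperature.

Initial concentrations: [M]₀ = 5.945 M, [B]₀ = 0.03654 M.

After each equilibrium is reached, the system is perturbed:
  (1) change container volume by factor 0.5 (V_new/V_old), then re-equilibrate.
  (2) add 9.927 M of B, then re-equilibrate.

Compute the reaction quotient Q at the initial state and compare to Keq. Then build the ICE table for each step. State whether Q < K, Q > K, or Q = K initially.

Q₀ = 2.2459e-04 vs Keq = 1.1160e+05 ⇒ Q<K, forward
Step 1:
                    M           B
  init          5.945     0.03654
  Δ            -5.944       11.89
  eq         0.001274       11.92
  solve Keq expr → x = 5.944; check Q = 1.1160e+05
Then change container volume by factor 0.5 (V_new/V_old).
Step 2:
                    M           B
  init       0.002548       23.85
  Δ          0.002546   -0.005092
  eq         0.005094       23.84
  solve Keq expr → x = -0.002546; check Q = 1.1160e+05
Then add 9.927 M of B.
Step 3:
                    M           B
  init       0.005094       33.77
  Δ          0.005119    -0.01024
  eq          0.01021       33.76
  solve Keq expr → x = -0.005119; check Q = 1.1160e+05

Q₀ = 2.2459e-04; Q < K (proceeds forward)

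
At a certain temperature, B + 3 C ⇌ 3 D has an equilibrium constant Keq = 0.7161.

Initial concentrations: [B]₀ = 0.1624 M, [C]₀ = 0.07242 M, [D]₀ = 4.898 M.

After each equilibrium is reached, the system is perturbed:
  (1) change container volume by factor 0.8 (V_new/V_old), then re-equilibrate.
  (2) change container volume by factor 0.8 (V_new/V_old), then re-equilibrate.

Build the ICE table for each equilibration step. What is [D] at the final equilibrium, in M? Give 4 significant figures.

[D]_eq = 3.928 M

Q₀ = 1.9050e+06 vs Keq = 0.7161 ⇒ Q>K, reverse
Step 1:
                  B         C         D
  init       0.1624   0.07242     4.898
  Δ          0.8488     2.546    -2.546
  eq          1.011     2.619     2.352
  solve Keq expr → x = -0.8488; check Q = 0.7161
Then change container volume by factor 0.8 (V_new/V_old).
Step 2:
                  B         C         D
  init        1.264     3.273      2.94
  Δ        -0.03378   -0.1014    0.1014
  eq           1.23     3.172     3.041
  solve Keq expr → x = 0.03378; check Q = 0.7161
Then change container volume by factor 0.8 (V_new/V_old).
Step 3:
                  B         C         D
  init        1.538     3.965     3.801
  Δ        -0.04214   -0.1264    0.1264
  eq          1.496     3.839     3.928
  solve Keq expr → x = 0.04214; check Q = 0.7161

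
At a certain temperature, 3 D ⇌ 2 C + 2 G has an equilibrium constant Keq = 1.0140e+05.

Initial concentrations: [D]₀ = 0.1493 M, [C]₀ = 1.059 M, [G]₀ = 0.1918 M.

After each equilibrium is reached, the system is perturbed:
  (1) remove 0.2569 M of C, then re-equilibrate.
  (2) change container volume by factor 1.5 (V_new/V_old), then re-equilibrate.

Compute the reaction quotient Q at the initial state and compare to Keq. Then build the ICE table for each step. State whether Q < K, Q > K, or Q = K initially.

Q₀ = 12.4 vs Keq = 1.0140e+05 ⇒ Q<K, forward
Step 1:
                   D          C          G
  init        0.1493      1.059     0.1918
  Δ          -0.1391    0.09274    0.09274
  eq         0.01019      1.152     0.2845
  solve Keq expr → x = 0.04637; check Q = 1.0140e+05
Then remove 0.2569 M of C.
Step 2:
                   D          C          G
  init       0.01019     0.8948     0.2845
  Δ        -0.001551   0.001034   0.001034
  eq        0.008642     0.8959     0.2856
  solve Keq expr → x = 5.1702e-04; check Q = 1.0140e+05
Then change container volume by factor 1.5 (V_new/V_old).
Step 3:
                   D          C          G
  init      0.005762     0.5972     0.1904
  Δ       -7.1725e-04 4.7817e-04 4.7817e-04
  eq        0.005044     0.5977     0.1909
  solve Keq expr → x = 2.3908e-04; check Q = 1.0140e+05

Q₀ = 12.4; Q < K (proceeds forward)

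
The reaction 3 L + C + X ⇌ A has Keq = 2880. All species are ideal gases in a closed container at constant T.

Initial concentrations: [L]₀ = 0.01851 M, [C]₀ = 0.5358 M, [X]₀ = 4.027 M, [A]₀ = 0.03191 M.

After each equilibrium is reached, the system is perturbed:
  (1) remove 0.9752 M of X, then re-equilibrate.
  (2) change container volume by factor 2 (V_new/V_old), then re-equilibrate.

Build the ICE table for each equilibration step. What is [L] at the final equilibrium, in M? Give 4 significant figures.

Q₀ = 2332 vs Keq = 2880 ⇒ Q<K, forward
Step 1:
                  L         C         X         A
  init      0.01851    0.5358     4.027   0.03191
  Δ       -0.001182 -3.9402e-04 -3.9402e-04 3.9402e-04
  eq        0.01733    0.5354     4.027    0.0323
  solve Keq expr → x = 3.9402e-04; check Q = 2880
Then remove 0.9752 M of X.
Step 2:
                  L         C         X         A
  init      0.01733    0.5354     3.051    0.0323
  Δ        0.001568 5.2263e-04 5.2263e-04 -5.2263e-04
  eq         0.0189    0.5359     3.052   0.03178
  solve Keq expr → x = -5.2263e-04; check Q = 2880
Then change container volume by factor 2 (V_new/V_old).
Step 3:
                  L         C         X         A
  init     0.009448     0.268     1.526   0.01589
  Δ         0.01203  0.004011  0.004011 -0.004011
  eq        0.02148     0.272      1.53   0.01188
  solve Keq expr → x = -0.004011; check Q = 2880

[L]_eq = 0.02148 M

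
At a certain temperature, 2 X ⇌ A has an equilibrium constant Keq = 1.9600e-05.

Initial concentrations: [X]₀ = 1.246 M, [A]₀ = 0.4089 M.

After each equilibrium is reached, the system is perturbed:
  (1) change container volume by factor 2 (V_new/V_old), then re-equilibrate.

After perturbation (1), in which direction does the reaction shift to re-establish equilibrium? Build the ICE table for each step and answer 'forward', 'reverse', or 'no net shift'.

Q₀ = 0.2634 vs Keq = 1.9600e-05 ⇒ Q>K, reverse
Step 1:
                    X           A
  init          1.246      0.4089
  Δ            0.8176     -0.4088
  eq            2.064  8.3468e-05
  solve Keq expr → x = -0.4088; check Q = 1.9600e-05
Then change container volume by factor 2 (V_new/V_old).
Step 2:
                    X           A
  init          1.032  4.1734e-05
  Δ        4.1731e-05 -2.0865e-05
  eq            1.032  2.0869e-05
  solve Keq expr → x = -2.0865e-05; check Q = 1.9600e-05

Direction: reverse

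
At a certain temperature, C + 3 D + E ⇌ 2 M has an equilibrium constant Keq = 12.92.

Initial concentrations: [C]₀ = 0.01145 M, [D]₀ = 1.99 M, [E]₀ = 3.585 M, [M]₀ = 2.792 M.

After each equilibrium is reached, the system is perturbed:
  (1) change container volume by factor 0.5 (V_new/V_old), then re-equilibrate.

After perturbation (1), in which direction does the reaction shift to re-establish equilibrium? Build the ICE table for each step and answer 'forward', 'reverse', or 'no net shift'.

Q₀ = 24.1 vs Keq = 12.92 ⇒ Q>K, reverse
Step 1:
                   C          D          E          M
  I          0.01145       1.99      3.585      2.792
  C         0.008774    0.02632   0.008774   -0.01755
  E          0.02022      2.016      3.594      2.774
  solve Keq expr → x = -0.008774; check Q = 12.92
Then change container volume by factor 0.5 (V_new/V_old).
Step 2:
                   C          D          E          M
  I          0.04045      4.033      7.188      5.549
  C         -0.03481    -0.1044   -0.03481    0.06962
  E         0.005635      3.928      7.153      5.619
  solve Keq expr → x = 0.03481; check Q = 12.92

Direction: forward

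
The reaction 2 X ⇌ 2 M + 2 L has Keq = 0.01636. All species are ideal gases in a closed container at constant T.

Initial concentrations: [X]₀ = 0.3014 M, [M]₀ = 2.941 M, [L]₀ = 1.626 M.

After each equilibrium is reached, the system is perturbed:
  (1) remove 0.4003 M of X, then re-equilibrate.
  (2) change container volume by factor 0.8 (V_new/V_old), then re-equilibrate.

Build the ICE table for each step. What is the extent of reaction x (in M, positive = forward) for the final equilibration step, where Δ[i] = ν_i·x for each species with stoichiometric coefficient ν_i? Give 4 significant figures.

Q₀ = 251.7 vs Keq = 0.01636 ⇒ Q>K, reverse
Step 1:
                    X           M           L
  I            0.3014       2.941       1.626
  C             1.472      -1.472      -1.472
  E             1.773       1.469      0.1543
  solve Keq expr → x = -0.7358; check Q = 0.01636
Then remove 0.4003 M of X.
Step 2:
                    X           M           L
  I             1.373       1.469      0.1543
  C           0.02974    -0.02974    -0.02974
  E             1.402        1.44      0.1246
  solve Keq expr → x = -0.01487; check Q = 0.01636
Then change container volume by factor 0.8 (V_new/V_old).
Step 3:
                    X           M           L
  I             1.753         1.8      0.1558
  C           0.02727    -0.02727    -0.02727
  E              1.78       1.772      0.1285
  solve Keq expr → x = -0.01363; check Q = 0.01636

x = -0.01363 M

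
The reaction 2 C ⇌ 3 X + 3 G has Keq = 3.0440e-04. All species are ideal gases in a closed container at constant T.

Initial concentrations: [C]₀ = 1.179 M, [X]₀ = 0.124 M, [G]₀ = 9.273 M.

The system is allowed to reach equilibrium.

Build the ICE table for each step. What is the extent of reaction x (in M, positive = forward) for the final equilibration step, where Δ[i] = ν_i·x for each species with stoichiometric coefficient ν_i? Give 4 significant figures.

Q₀ = 1.094 vs Keq = 3.0440e-04 ⇒ Q>K, reverse
Step 1:
                    C           X           G
  I             1.179       0.124       9.273
  C           0.07697     -0.1154     -0.1154
  E             1.256    0.008551       9.158
  solve Keq expr → x = -0.03848; check Q = 3.0440e-04

x = -0.03848 M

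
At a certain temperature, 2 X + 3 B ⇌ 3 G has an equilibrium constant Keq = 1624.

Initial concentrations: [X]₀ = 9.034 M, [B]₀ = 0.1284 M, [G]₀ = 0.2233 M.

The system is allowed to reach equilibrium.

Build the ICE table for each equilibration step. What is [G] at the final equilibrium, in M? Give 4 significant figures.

Q₀ = 0.06445 vs Keq = 1624 ⇒ Q<K, forward
Step 1:
                   X          B          G
  Initial      9.034     0.1284     0.2233
  Change    -0.08106    -0.1216     0.1216
  Equil        8.953   0.006805     0.3449
  solve Keq expr → x = 0.04053; check Q = 1624

[G]_eq = 0.3449 M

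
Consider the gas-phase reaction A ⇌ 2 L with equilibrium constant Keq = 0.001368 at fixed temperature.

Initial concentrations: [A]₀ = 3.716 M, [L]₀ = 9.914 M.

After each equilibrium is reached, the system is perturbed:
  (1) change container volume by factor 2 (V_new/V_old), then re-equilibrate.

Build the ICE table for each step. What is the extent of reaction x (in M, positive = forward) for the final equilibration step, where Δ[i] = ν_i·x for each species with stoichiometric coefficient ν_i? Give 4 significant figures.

x = 0.01119 M

Q₀ = 26.45 vs Keq = 0.001368 ⇒ Q>K, reverse
Step 1:
                   A          L
  init         3.716      9.914
  Δ            4.903     -9.805
  eq           8.619     0.1086
  solve Keq expr → x = -4.903; check Q = 0.001368
Then change container volume by factor 2 (V_new/V_old).
Step 2:
                   A          L
  init         4.309    0.05429
  Δ         -0.01119    0.02239
  eq           4.298    0.07668
  solve Keq expr → x = 0.01119; check Q = 0.001368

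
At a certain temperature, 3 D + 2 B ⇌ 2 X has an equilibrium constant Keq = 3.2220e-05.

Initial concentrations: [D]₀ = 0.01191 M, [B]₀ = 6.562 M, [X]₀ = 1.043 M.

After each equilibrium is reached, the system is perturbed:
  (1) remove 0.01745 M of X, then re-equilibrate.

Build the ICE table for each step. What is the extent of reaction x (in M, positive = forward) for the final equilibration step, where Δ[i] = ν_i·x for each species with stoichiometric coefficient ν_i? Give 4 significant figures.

x = 0.007751 M

Q₀ = 1.4954e+04 vs Keq = 3.2220e-05 ⇒ Q>K, reverse
Step 1:
                   D          B          X
  Initial    0.01191      6.562      1.043
  Change       1.451     0.9674    -0.9674
  Equil        1.463      7.529    0.07563
  solve Keq expr → x = -0.4837; check Q = 3.2220e-05
Then remove 0.01745 M of X.
Step 2:
                   D          B          X
  Initial      1.463      7.529    0.05818
  Change    -0.02325    -0.0155     0.0155
  Equil         1.44      7.514    0.07368
  solve Keq expr → x = 0.007751; check Q = 3.2220e-05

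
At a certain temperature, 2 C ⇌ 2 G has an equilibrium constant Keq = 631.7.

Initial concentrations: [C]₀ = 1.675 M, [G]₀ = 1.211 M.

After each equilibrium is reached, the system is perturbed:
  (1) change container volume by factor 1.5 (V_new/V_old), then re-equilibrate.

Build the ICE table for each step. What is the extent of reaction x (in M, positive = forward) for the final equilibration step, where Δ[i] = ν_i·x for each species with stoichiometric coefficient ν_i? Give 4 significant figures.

x = 0 M

Q₀ = 0.5227 vs Keq = 631.7 ⇒ Q<K, forward
Step 1:
                  C         G
  I           1.675     1.211
  C          -1.565     1.565
  E          0.1104     2.776
  solve Keq expr → x = 0.7823; check Q = 631.7
Then change container volume by factor 1.5 (V_new/V_old).
Step 2:
                  C         G
  I         0.07362      1.85
  C               0         0
  E         0.07362      1.85
  solve Keq expr → x = 0; check Q = 631.7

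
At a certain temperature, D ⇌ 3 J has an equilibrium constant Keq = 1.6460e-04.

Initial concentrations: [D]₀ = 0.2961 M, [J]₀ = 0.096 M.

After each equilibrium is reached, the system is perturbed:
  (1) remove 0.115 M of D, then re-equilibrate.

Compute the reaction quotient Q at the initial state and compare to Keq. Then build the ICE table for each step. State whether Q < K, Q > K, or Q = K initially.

Q₀ = 0.002988; Q > K (proceeds reverse)

Q₀ = 0.002988 vs Keq = 1.6460e-04 ⇒ Q>K, reverse
Step 1:
                  D         J
  init       0.2961     0.096
  Δ         0.01956  -0.05868
  eq         0.3157   0.03732
  solve Keq expr → x = -0.01956; check Q = 1.6460e-04
Then remove 0.115 M of D.
Step 2:
                  D         J
  init       0.2007   0.03732
  Δ        0.001713 -0.005139
  eq         0.2024   0.03218
  solve Keq expr → x = -0.001713; check Q = 1.6460e-04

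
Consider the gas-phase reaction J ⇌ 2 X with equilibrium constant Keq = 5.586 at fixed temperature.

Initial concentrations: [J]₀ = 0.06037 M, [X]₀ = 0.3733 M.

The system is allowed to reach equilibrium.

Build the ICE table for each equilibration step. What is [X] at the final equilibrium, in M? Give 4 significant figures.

[X]_eq = 0.4283 M

Q₀ = 2.308 vs Keq = 5.586 ⇒ Q<K, forward
Step 1:
                   J          X
  I          0.06037     0.3733
  C         -0.02752    0.05505
  E          0.03285     0.4283
  solve Keq expr → x = 0.02752; check Q = 5.586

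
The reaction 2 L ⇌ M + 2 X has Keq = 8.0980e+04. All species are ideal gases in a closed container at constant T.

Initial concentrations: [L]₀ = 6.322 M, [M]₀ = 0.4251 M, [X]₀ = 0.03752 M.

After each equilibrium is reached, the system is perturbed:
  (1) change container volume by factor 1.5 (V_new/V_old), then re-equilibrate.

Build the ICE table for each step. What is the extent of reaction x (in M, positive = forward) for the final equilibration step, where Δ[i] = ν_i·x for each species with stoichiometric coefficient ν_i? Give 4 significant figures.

x = 0.002544 M

Q₀ = 1.4973e-05 vs Keq = 8.0980e+04 ⇒ Q<K, forward
Step 1:
                   L          M          X
  init         6.322     0.4251    0.03752
  Δ            -6.28       3.14       6.28
  eq         0.04192      3.565      6.318
  solve Keq expr → x = 3.14; check Q = 8.0980e+04
Then change container volume by factor 1.5 (V_new/V_old).
Step 2:
                   L          M          X
  init       0.02795      2.377      4.212
  Δ        -0.005088   0.002544   0.005088
  eq         0.02286      2.379      4.217
  solve Keq expr → x = 0.002544; check Q = 8.0980e+04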